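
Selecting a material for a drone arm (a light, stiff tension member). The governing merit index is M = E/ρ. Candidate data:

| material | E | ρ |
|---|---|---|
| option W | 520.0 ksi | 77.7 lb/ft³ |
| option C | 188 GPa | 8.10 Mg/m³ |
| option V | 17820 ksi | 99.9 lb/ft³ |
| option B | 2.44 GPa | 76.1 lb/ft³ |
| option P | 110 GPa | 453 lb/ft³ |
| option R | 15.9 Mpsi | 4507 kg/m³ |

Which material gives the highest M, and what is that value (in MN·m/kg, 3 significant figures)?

Normalizing units and computing the index:
  option W: E = 3.585 GPa, ρ = 1245 kg/m³
  option C: E = 188.0 GPa, ρ = 8100 kg/m³
  option V: E = 122.9 GPa, ρ = 1600 kg/m³
  option B: E = 2.440 GPa, ρ = 1219 kg/m³
  option P: E = 110.0 GPa, ρ = 7256 kg/m³
  option R: E = 109.6 GPa, ρ = 4507 kg/m³
  option V: M = 76.8 MN·m/kg
  option R: M = 24.3 MN·m/kg
  option C: M = 23.2 MN·m/kg
  option P: M = 15.2 MN·m/kg
  option W: M = 2.88 MN·m/kg
  option B: M = 2.00 MN·m/kg
Option V ranks first.

option V, M = 76.8 MN·m/kg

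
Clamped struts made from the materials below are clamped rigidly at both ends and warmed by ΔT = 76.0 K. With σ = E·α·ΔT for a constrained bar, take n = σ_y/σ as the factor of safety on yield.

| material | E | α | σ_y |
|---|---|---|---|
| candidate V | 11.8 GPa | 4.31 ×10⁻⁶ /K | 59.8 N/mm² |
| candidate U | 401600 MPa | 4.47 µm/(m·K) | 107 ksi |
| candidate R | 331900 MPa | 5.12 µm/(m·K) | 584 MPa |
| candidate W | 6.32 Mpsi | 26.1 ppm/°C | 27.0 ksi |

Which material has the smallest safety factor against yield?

With everything in SI (GPa, ×10⁻⁶/K, MPa):
  candidate V: E = 11.80, α = 4.31, σ_y = 59.80 → σ = 3.87 MPa, n = 15.5
  candidate U: E = 401.6, α = 4.47, σ_y = 737.7 → σ = 136 MPa, n = 5.41
  candidate R: E = 331.9, α = 5.12, σ_y = 584.0 → σ = 129 MPa, n = 4.52
  candidate W: E = 43.57, α = 26.1, σ_y = 186.2 → σ = 86.4 MPa, n = 2.15
The minimum is candidate W at n = 2.15.

candidate W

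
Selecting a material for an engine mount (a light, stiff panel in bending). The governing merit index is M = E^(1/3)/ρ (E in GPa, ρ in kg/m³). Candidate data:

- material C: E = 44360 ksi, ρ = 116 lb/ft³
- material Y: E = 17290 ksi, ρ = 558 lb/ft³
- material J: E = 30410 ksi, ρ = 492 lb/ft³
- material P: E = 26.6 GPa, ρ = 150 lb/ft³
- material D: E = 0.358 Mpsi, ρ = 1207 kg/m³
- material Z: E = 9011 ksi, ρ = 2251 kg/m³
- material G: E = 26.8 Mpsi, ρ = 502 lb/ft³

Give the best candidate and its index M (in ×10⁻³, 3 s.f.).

Normalizing units and computing the index:
  material C: E = 305.9 GPa, ρ = 1858 kg/m³
  material Y: E = 119.2 GPa, ρ = 8938 kg/m³
  material J: E = 209.7 GPa, ρ = 7881 kg/m³
  material P: E = 26.60 GPa, ρ = 2403 kg/m³
  material D: E = 2.468 GPa, ρ = 1207 kg/m³
  material Z: E = 62.13 GPa, ρ = 2251 kg/m³
  material G: E = 184.8 GPa, ρ = 8041 kg/m³
  material C: M = 3.63×10⁻³
  material Z: M = 1.76×10⁻³
  material P: M = 1.24×10⁻³
  material D: M = 1.12×10⁻³
  material J: M = 0.754×10⁻³
  material G: M = 0.708×10⁻³
  material Y: M = 0.551×10⁻³
The maximum is for material C.

material C, M = 3.63×10⁻³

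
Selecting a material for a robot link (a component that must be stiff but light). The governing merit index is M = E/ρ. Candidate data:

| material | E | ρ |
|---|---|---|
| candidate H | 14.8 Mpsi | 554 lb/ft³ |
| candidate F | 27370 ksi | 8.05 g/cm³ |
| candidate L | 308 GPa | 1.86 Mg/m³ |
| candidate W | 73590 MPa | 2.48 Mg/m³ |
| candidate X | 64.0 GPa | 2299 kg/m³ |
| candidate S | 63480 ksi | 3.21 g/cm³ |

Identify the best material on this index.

In SI units:
  candidate H: E = 102.0 GPa, ρ = 8874 kg/m³
  candidate F: E = 188.7 GPa, ρ = 8050 kg/m³
  candidate L: E = 308.0 GPa, ρ = 1860 kg/m³
  candidate W: E = 73.59 GPa, ρ = 2480 kg/m³
  candidate X: E = 64.00 GPa, ρ = 2299 kg/m³
  candidate S: E = 437.7 GPa, ρ = 3210 kg/m³
  candidate L: M = 166 MN·m/kg
  candidate S: M = 136 MN·m/kg
  candidate W: M = 29.7 MN·m/kg
  candidate X: M = 27.8 MN·m/kg
  candidate F: M = 23.4 MN·m/kg
  candidate H: M = 11.5 MN·m/kg
The maximum is for candidate L.

candidate L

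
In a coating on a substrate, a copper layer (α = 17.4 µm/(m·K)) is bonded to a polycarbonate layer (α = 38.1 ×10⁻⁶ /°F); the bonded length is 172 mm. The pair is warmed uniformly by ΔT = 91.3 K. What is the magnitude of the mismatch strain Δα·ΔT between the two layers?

polycarbonate: α = 38.1×10⁻⁶/°F × 9/5 = 68.6×10⁻⁶/K.
Δα = |17.4 − 68.6|×10⁻⁶/K = 51.2×10⁻⁶/K.
Mismatch strain = Δα·ΔT = 51.2×10⁻⁶ × 91.3 = 4.67×10⁻³.

4.67×10⁻³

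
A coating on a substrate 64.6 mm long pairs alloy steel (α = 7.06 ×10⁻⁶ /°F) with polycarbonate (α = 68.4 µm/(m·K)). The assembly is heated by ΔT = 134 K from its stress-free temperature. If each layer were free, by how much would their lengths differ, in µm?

alloy steel: α = 7.06×10⁻⁶/°F × 9/5 = 12.7×10⁻⁶/K.
Δα = |12.7 − 68.4|×10⁻⁶/K = 55.7×10⁻⁶/K.
ΔL_mismatch = Δα·L·ΔT = 55.7×10⁻⁶ × 64.6 mm × 134.0 K = 482 µm.

482 µm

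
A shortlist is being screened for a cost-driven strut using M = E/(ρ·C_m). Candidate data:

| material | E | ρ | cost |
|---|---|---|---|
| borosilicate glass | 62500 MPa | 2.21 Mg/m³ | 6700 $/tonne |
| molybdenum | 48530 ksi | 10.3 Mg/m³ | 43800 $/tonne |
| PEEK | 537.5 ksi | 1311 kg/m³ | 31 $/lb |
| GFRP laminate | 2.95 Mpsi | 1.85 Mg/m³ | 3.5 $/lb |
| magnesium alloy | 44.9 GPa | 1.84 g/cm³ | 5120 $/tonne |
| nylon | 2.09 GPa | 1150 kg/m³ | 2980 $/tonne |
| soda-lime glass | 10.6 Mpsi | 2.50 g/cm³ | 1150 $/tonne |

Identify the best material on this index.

soda-lime glass

In SI units:
  borosilicate glass: E = 62.50 GPa, ρ = 2210 kg/m³, cost = 6.700 $/kg
  molybdenum: E = 334.6 GPa, ρ = 10300 kg/m³, cost = 43.80 $/kg
  PEEK: E = 3.706 GPa, ρ = 1311 kg/m³, cost = 68.34 $/kg
  GFRP laminate: E = 20.34 GPa, ρ = 1850 kg/m³, cost = 7.716 $/kg
  magnesium alloy: E = 44.90 GPa, ρ = 1840 kg/m³, cost = 5.120 $/kg
  nylon: E = 2.090 GPa, ρ = 1150 kg/m³, cost = 2.980 $/kg
  soda-lime glass: E = 73.08 GPa, ρ = 2500 kg/m³, cost = 1.150 $/kg
  soda-lime glass: M = 25.4 MN·m per $
  magnesium alloy: M = 4.77 MN·m per $
  borosilicate glass: M = 4.22 MN·m per $
  GFRP laminate: M = 1.42 MN·m per $
  molybdenum: M = 0.742 MN·m per $
  nylon: M = 0.610 MN·m per $
  PEEK: M = 0.0414 MN·m per $
The maximum is for soda-lime glass.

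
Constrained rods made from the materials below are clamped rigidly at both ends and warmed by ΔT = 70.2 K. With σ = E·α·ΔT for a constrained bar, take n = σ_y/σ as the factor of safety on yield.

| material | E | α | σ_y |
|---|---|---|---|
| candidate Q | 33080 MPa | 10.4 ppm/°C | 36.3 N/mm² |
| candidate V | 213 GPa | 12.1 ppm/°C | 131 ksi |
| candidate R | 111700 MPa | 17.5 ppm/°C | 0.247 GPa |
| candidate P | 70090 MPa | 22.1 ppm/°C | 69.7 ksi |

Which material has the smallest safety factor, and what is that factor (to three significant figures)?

Per material, after unit conversion:
  candidate Q: E = 33.08, α = 10.4, σ_y = 36.30 → σ = 24.2 MPa, n = 1.50
  candidate V: E = 213.0, α = 12.1, σ_y = 903.2 → σ = 181 MPa, n = 4.99
  candidate R: E = 111.7, α = 17.5, σ_y = 247.0 → σ = 137 MPa, n = 1.80
  candidate P: E = 70.09, α = 22.1, σ_y = 480.6 → σ = 109 MPa, n = 4.42
Smallest n: candidate Q with n = 1.50.

candidate Q, n = 1.50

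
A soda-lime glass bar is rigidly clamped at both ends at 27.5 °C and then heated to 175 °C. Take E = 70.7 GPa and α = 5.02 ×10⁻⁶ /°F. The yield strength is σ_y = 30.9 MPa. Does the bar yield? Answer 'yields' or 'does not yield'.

yields

α = 5.02×10⁻⁶/°F × 9/5 = 9.04×10⁻⁶/K.
ΔT = 147.5 K. Constrained thermal stress σ = E·α·ΔT = 70.70×10³ MPa × 9.04×10⁻⁶ × 147.5 = 94.2 MPa (compressive).
Compare to σ_y = 30.9 MPa: σ ≥ σ_y, so it yields.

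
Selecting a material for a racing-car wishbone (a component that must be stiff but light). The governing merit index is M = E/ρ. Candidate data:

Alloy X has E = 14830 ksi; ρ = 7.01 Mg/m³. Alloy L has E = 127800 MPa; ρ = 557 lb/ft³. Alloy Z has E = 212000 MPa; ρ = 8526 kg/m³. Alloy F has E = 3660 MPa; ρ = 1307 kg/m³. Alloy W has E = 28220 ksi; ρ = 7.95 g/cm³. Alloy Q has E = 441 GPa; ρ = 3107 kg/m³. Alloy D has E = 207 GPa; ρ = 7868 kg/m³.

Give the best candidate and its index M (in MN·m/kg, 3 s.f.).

Normalizing units and computing the index:
  alloy X: E = 102.2 GPa, ρ = 7010 kg/m³
  alloy L: E = 127.8 GPa, ρ = 8922 kg/m³
  alloy Z: E = 212.0 GPa, ρ = 8526 kg/m³
  alloy F: E = 3.660 GPa, ρ = 1307 kg/m³
  alloy W: E = 194.6 GPa, ρ = 7950 kg/m³
  alloy Q: E = 441.0 GPa, ρ = 3107 kg/m³
  alloy D: E = 207.0 GPa, ρ = 7868 kg/m³
  alloy Q: M = 142 MN·m/kg
  alloy D: M = 26.3 MN·m/kg
  alloy Z: M = 24.9 MN·m/kg
  alloy W: M = 24.5 MN·m/kg
  alloy X: M = 14.6 MN·m/kg
  alloy L: M = 14.3 MN·m/kg
  alloy F: M = 2.80 MN·m/kg
Highest index: alloy Q.

alloy Q, M = 142 MN·m/kg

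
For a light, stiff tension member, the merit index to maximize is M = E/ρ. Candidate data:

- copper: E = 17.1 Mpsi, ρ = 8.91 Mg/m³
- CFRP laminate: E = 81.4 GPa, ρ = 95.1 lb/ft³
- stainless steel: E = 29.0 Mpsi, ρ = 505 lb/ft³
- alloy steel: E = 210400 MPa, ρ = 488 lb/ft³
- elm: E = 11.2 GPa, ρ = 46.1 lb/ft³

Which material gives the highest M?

CFRP laminate

Putting every candidate on a common basis:
  copper: E = 117.9 GPa, ρ = 8910 kg/m³
  CFRP laminate: E = 81.40 GPa, ρ = 1523 kg/m³
  stainless steel: E = 199.9 GPa, ρ = 8089 kg/m³
  alloy steel: E = 210.4 GPa, ρ = 7817 kg/m³
  elm: E = 11.20 GPa, ρ = 738.5 kg/m³
  CFRP laminate: M = 53.4 MN·m/kg
  alloy steel: M = 26.9 MN·m/kg
  stainless steel: M = 24.7 MN·m/kg
  elm: M = 15.2 MN·m/kg
  copper: M = 13.2 MN·m/kg
CFRP laminate ranks first.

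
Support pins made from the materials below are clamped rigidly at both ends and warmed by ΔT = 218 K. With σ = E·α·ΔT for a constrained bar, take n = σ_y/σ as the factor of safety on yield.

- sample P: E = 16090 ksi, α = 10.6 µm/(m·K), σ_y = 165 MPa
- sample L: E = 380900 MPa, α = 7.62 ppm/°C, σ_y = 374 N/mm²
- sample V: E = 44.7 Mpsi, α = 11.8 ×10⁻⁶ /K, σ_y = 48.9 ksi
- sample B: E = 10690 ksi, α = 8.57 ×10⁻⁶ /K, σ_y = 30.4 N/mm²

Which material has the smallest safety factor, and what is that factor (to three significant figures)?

sample B, n = 0.221

With everything in SI (GPa, ×10⁻⁶/K, MPa):
  sample P: E = 110.9, α = 10.6, σ_y = 165.0 → σ = 256 MPa, n = 0.644
  sample L: E = 380.9, α = 7.62, σ_y = 374.0 → σ = 633 MPa, n = 0.591
  sample V: E = 308.2, α = 11.8, σ_y = 337.2 → σ = 793 MPa, n = 0.425
  sample B: E = 73.70, α = 8.57, σ_y = 30.40 → σ = 138 MPa, n = 0.221
Sample B has the lowest safety factor, n = 0.221.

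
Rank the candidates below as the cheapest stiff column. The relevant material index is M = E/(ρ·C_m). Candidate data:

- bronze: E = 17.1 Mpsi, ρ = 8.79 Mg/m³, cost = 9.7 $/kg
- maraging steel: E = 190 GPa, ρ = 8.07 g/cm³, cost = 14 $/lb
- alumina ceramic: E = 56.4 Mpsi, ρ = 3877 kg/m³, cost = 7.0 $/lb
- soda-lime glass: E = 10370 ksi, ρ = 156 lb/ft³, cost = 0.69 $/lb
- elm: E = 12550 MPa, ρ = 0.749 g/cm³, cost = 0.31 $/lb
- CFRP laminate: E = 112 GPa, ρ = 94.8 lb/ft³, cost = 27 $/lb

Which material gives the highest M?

After converting to SI:
  bronze: E = 117.9 GPa, ρ = 8790 kg/m³, cost = 9.700 $/kg
  maraging steel: E = 190.0 GPa, ρ = 8070 kg/m³, cost = 30.86 $/kg
  alumina ceramic: E = 388.9 GPa, ρ = 3877 kg/m³, cost = 15.43 $/kg
  soda-lime glass: E = 71.50 GPa, ρ = 2499 kg/m³, cost = 1.521 $/kg
  elm: E = 12.55 GPa, ρ = 749.0 kg/m³, cost = 0.6834 $/kg
  CFRP laminate: E = 112.0 GPa, ρ = 1519 kg/m³, cost = 59.52 $/kg
  elm: M = 24.5 MN·m per $
  soda-lime glass: M = 18.8 MN·m per $
  alumina ceramic: M = 6.50 MN·m per $
  bronze: M = 1.38 MN·m per $
  CFRP laminate: M = 1.24 MN·m per $
  maraging steel: M = 0.763 MN·m per $
Elm ranks first.

elm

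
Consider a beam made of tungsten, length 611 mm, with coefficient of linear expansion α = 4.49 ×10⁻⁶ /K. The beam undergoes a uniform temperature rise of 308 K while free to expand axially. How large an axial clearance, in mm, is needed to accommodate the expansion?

0.845 mm

ΔL = α·L₀·ΔT = 4.49×10⁻⁶ × 611 mm × 308.0 K = 0.845 mm.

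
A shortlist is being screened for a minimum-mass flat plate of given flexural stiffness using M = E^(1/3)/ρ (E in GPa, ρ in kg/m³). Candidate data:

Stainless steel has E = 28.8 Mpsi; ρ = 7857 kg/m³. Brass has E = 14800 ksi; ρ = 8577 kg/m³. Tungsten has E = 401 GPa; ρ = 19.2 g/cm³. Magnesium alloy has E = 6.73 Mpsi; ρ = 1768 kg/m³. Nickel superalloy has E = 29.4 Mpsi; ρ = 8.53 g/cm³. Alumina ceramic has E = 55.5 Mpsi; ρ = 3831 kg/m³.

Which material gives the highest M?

magnesium alloy

Putting every candidate on a common basis:
  stainless steel: E = 198.6 GPa, ρ = 7857 kg/m³
  brass: E = 102.0 GPa, ρ = 8577 kg/m³
  tungsten: E = 401.0 GPa, ρ = 19200 kg/m³
  magnesium alloy: E = 46.40 GPa, ρ = 1768 kg/m³
  nickel superalloy: E = 202.7 GPa, ρ = 8530 kg/m³
  alumina ceramic: E = 382.7 GPa, ρ = 3831 kg/m³
  magnesium alloy: M = 2.03×10⁻³
  alumina ceramic: M = 1.90×10⁻³
  stainless steel: M = 0.743×10⁻³
  nickel superalloy: M = 0.689×10⁻³
  brass: M = 0.545×10⁻³
  tungsten: M = 0.384×10⁻³
The maximum is for magnesium alloy.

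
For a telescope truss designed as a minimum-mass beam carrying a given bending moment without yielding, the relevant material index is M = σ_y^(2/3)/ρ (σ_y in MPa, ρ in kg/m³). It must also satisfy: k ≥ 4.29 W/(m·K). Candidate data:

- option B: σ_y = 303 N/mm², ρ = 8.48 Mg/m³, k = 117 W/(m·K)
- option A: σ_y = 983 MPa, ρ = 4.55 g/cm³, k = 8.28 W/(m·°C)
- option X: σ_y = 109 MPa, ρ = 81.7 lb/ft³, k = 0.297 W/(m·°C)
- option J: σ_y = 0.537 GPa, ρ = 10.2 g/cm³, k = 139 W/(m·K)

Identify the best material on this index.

option A

Screen on constraints: k ≥ 4.29 W/(m·K). Survivors: option B, option A, option J.
Convert each candidate to consistent units, then evaluate M:
  option B: σ_y = 303.0 MPa, ρ = 8480 kg/m³
  option A: σ_y = 983.0 MPa, ρ = 4550 kg/m³
  option J: σ_y = 537.0 MPa, ρ = 10200 kg/m³
  option A: M = 21.7×10⁻³
  option J: M = 6.48×10⁻³
  option B: M = 5.32×10⁻³
Highest index: option A.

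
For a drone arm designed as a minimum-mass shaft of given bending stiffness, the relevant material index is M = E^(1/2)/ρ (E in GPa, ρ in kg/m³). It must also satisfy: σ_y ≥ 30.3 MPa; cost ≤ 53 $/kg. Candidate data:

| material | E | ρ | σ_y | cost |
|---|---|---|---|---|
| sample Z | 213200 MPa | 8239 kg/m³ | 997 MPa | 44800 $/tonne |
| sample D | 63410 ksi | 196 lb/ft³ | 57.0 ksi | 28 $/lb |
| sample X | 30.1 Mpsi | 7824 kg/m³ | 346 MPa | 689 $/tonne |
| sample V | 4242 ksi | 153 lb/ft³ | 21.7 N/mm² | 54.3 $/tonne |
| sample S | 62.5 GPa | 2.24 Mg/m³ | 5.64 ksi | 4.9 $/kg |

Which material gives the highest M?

sample S

Screen on constraints: σ_y ≥ 30.3 MPa; cost ≤ 53 $/kg. Survivors: sample Z, sample X, sample S.
Normalizing units and computing the index:
  sample Z: E = 213.2 GPa, ρ = 8239 kg/m³
  sample X: E = 207.5 GPa, ρ = 7824 kg/m³
  sample S: E = 62.50 GPa, ρ = 2240 kg/m³
  sample S: M = 3.53×10⁻³
  sample X: M = 1.84×10⁻³
  sample Z: M = 1.77×10⁻³
Sample S has the largest M.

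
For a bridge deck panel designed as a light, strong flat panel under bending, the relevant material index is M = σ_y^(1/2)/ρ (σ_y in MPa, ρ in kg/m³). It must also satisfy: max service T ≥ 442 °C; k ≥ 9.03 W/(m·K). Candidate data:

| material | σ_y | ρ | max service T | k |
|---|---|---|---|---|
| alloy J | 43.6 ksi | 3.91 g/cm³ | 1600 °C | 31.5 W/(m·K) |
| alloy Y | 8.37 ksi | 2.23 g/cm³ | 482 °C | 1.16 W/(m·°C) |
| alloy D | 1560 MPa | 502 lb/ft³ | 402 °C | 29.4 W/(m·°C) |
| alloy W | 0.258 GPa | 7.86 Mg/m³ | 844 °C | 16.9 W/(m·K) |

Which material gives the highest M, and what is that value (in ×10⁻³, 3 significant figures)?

alloy J, M = 4.43×10⁻³

Screen on constraints: max service T ≥ 442 °C; k ≥ 9.03 W/(m·K). Survivors: alloy J, alloy W.
Putting every candidate on a common basis:
  alloy J: σ_y = 300.6 MPa, ρ = 3910 kg/m³
  alloy W: σ_y = 258.0 MPa, ρ = 7860 kg/m³
  alloy J: M = 4.43×10⁻³
  alloy W: M = 2.04×10⁻³
The maximum is for alloy J.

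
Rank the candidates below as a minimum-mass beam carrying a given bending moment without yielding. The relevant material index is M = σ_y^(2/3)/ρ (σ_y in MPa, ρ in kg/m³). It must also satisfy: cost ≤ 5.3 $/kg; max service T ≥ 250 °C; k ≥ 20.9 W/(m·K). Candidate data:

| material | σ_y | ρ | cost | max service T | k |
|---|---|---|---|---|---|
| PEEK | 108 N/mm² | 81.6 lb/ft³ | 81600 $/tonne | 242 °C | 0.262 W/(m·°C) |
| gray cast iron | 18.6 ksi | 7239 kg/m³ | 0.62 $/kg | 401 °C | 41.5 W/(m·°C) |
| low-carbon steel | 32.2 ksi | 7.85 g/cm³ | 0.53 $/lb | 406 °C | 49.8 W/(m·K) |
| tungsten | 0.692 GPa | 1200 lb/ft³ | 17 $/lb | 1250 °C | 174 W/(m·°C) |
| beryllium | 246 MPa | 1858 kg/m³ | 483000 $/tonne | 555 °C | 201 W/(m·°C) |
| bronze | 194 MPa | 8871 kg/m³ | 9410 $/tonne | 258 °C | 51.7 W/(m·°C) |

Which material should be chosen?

low-carbon steel

Screen on constraints: cost ≤ 5.3 $/kg; max service T ≥ 250 °C; k ≥ 20.9 W/(m·K). Survivors: gray cast iron, low-carbon steel.
Putting every candidate on a common basis:
  gray cast iron: σ_y = 128.2 MPa, ρ = 7239 kg/m³
  low-carbon steel: σ_y = 222.0 MPa, ρ = 7850 kg/m³
  low-carbon steel: M = 4.67×10⁻³
  gray cast iron: M = 3.51×10⁻³
Highest index: low-carbon steel.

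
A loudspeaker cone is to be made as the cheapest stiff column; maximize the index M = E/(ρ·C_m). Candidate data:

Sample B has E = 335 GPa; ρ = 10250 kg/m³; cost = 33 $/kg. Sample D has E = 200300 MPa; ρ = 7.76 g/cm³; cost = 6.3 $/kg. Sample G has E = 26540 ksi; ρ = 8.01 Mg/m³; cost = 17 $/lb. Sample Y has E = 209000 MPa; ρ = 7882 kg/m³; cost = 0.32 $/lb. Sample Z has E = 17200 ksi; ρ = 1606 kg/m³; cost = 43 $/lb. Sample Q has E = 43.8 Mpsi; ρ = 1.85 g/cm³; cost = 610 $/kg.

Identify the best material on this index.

In SI units:
  sample B: E = 335.0 GPa, ρ = 10250 kg/m³, cost = 33.00 $/kg
  sample D: E = 200.3 GPa, ρ = 7760 kg/m³, cost = 6.300 $/kg
  sample G: E = 183.0 GPa, ρ = 8010 kg/m³, cost = 37.48 $/kg
  sample Y: E = 209.0 GPa, ρ = 7882 kg/m³, cost = 0.7055 $/kg
  sample Z: E = 118.6 GPa, ρ = 1606 kg/m³, cost = 94.80 $/kg
  sample Q: E = 302.0 GPa, ρ = 1850 kg/m³, cost = 610.0 $/kg
  sample Y: M = 37.6 MN·m per $
  sample D: M = 4.10 MN·m per $
  sample B: M = 0.990 MN·m per $
  sample Z: M = 0.779 MN·m per $
  sample G: M = 0.610 MN·m per $
  sample Q: M = 0.268 MN·m per $
Highest index: sample Y.

sample Y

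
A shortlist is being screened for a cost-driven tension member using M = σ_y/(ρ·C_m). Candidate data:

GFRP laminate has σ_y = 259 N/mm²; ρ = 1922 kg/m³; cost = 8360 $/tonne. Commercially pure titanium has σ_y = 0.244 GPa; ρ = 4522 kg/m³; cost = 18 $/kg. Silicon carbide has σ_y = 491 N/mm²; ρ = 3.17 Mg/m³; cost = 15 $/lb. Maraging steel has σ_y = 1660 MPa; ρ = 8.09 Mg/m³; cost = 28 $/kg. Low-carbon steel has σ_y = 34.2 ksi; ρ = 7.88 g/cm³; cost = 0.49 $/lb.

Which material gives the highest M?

low-carbon steel

In SI units:
  GFRP laminate: σ_y = 259.0 MPa, ρ = 1922 kg/m³, cost = 8.360 $/kg
  commercially pure titanium: σ_y = 244.0 MPa, ρ = 4522 kg/m³, cost = 18.00 $/kg
  silicon carbide: σ_y = 491.0 MPa, ρ = 3170 kg/m³, cost = 33.07 $/kg
  maraging steel: σ_y = 1660 MPa, ρ = 8090 kg/m³, cost = 28.00 $/kg
  low-carbon steel: σ_y = 235.8 MPa, ρ = 7880 kg/m³, cost = 1.080 $/kg
  low-carbon steel: M = 27.7 kN·m per $
  GFRP laminate: M = 16.1 kN·m per $
  maraging steel: M = 7.33 kN·m per $
  silicon carbide: M = 4.68 kN·m per $
  commercially pure titanium: M = 3.00 kN·m per $
Low-carbon steel has the largest M.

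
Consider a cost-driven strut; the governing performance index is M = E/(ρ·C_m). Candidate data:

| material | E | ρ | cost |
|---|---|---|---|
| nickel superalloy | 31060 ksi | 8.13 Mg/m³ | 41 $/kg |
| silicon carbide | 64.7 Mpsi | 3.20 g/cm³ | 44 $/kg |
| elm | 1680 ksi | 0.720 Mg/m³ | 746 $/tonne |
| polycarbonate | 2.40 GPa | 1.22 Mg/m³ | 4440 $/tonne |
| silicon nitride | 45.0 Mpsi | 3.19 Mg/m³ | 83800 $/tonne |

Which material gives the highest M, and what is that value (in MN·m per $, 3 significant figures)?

After converting to SI:
  nickel superalloy: E = 214.2 GPa, ρ = 8130 kg/m³, cost = 41.00 $/kg
  silicon carbide: E = 446.1 GPa, ρ = 3200 kg/m³, cost = 44.00 $/kg
  elm: E = 11.58 GPa, ρ = 720.0 kg/m³, cost = 0.7460 $/kg
  polycarbonate: E = 2.400 GPa, ρ = 1220 kg/m³, cost = 4.440 $/kg
  silicon nitride: E = 310.3 GPa, ρ = 3190 kg/m³, cost = 83.80 $/kg
  elm: M = 21.6 MN·m per $
  silicon carbide: M = 3.17 MN·m per $
  silicon nitride: M = 1.16 MN·m per $
  nickel superalloy: M = 0.642 MN·m per $
  polycarbonate: M = 0.443 MN·m per $
The maximum is for elm.

elm, M = 21.6 MN·m per $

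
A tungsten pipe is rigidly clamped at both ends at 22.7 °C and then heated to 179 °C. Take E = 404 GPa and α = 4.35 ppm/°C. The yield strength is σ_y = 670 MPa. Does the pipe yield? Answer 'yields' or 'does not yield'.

does not yield

ΔT = 156.3 K. Constrained thermal stress σ = E·α·ΔT = 404.0×10³ MPa × 4.35×10⁻⁶ × 156.3 = 275 MPa (compressive).
Compare to σ_y = 670 MPa: σ < σ_y, so it does not yield.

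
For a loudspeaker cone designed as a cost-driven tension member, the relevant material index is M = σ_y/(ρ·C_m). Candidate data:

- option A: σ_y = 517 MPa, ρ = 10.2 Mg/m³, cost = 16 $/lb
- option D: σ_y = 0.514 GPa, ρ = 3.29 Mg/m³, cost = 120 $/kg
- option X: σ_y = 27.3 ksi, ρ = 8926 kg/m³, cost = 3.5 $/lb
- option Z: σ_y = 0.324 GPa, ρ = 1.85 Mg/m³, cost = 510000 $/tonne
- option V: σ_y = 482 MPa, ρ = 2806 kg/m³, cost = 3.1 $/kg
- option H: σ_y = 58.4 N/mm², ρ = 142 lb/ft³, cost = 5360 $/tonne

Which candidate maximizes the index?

option V

After converting to SI:
  option A: σ_y = 517.0 MPa, ρ = 10200 kg/m³, cost = 35.27 $/kg
  option D: σ_y = 514.0 MPa, ρ = 3290 kg/m³, cost = 120.0 $/kg
  option X: σ_y = 188.2 MPa, ρ = 8926 kg/m³, cost = 7.716 $/kg
  option Z: σ_y = 324.0 MPa, ρ = 1850 kg/m³, cost = 510.0 $/kg
  option V: σ_y = 482.0 MPa, ρ = 2806 kg/m³, cost = 3.100 $/kg
  option H: σ_y = 58.40 MPa, ρ = 2275 kg/m³, cost = 5.360 $/kg
  option V: M = 55.4 kN·m per $
  option H: M = 4.79 kN·m per $
  option X: M = 2.73 kN·m per $
  option A: M = 1.44 kN·m per $
  option D: M = 1.30 kN·m per $
  option Z: M = 0.343 kN·m per $
Option V ranks first.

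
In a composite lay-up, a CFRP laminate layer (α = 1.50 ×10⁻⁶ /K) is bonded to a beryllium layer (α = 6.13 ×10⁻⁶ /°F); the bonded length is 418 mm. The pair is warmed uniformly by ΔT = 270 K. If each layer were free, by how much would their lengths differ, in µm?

beryllium: α = 6.13×10⁻⁶/°F × 9/5 = 11.0×10⁻⁶/K.
Δα = |1.50 − 11.0|×10⁻⁶/K = 9.53×10⁻⁶/K.
ΔL_mismatch = Δα·L·ΔT = 9.53×10⁻⁶ × 418.0 mm × 270.0 K = 1080 µm.

1080 µm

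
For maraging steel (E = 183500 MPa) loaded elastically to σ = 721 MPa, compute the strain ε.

E = 183500 MPa = 183.5 GPa = 183500 MPa.
ε = σ/E = 721 / 183500 = 3.93×10⁻³.

3.93×10⁻³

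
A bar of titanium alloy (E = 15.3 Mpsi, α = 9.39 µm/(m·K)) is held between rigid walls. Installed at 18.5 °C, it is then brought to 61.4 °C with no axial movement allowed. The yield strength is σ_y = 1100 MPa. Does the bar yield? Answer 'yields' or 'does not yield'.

E = 15.3 Mpsi = 105.5 GPa.
ΔT = 42.90 K. Constrained thermal stress σ = E·α·ΔT = 105.5×10³ MPa × 9.39×10⁻⁶ × 42.90 = 42.5 MPa (compressive).
Compare to σ_y = 1100 MPa: σ < σ_y, so it does not yield.

does not yield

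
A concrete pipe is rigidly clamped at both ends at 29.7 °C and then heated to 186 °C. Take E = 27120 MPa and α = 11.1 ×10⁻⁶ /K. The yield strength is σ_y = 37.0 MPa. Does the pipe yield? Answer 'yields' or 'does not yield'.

E = 27120 MPa = 27.12 GPa.
ΔT = 156.3 K. Constrained thermal stress σ = E·α·ΔT = 27.12×10³ MPa × 11.1×10⁻⁶ × 156.3 = 47.1 MPa (compressive).
Compare to σ_y = 37.0 MPa: σ ≥ σ_y, so it yields.

yields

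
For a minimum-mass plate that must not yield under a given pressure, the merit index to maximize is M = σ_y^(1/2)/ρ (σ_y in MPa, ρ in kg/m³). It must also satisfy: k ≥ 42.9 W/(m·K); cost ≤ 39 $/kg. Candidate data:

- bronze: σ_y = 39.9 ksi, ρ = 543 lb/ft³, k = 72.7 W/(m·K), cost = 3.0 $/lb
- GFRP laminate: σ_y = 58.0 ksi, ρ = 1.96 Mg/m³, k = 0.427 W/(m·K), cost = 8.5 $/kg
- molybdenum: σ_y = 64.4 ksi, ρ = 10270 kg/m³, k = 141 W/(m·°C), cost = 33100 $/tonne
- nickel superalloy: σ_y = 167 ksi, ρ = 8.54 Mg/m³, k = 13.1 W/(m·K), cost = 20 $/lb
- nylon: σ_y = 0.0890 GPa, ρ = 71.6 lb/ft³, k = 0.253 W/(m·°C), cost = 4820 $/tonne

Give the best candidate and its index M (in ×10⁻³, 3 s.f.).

Screen on constraints: k ≥ 42.9 W/(m·K); cost ≤ 39 $/kg. Survivors: bronze, molybdenum.
Putting every candidate on a common basis:
  bronze: σ_y = 275.1 MPa, ρ = 8698 kg/m³
  molybdenum: σ_y = 444.0 MPa, ρ = 10270 kg/m³
  molybdenum: M = 2.05×10⁻³
  bronze: M = 1.91×10⁻³
Molybdenum ranks first.

molybdenum, M = 2.05×10⁻³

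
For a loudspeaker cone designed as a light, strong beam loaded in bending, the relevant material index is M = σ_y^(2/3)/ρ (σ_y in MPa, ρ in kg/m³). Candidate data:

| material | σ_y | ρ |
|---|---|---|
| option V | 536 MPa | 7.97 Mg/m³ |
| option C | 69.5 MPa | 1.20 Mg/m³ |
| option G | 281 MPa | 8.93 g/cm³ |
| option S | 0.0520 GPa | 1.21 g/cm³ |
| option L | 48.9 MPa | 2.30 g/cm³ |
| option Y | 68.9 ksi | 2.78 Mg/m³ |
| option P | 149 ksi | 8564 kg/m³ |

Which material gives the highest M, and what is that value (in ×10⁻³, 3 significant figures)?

Normalizing units and computing the index:
  option V: σ_y = 536.0 MPa, ρ = 7970 kg/m³
  option C: σ_y = 69.50 MPa, ρ = 1200 kg/m³
  option G: σ_y = 281.0 MPa, ρ = 8930 kg/m³
  option S: σ_y = 52.00 MPa, ρ = 1210 kg/m³
  option L: σ_y = 48.90 MPa, ρ = 2300 kg/m³
  option Y: σ_y = 475.0 MPa, ρ = 2780 kg/m³
  option P: σ_y = 1027 MPa, ρ = 8564 kg/m³
  option Y: M = 21.9×10⁻³
  option C: M = 14.1×10⁻³
  option P: M = 11.9×10⁻³
  option S: M = 11.5×10⁻³
  option V: M = 8.28×10⁻³
  option L: M = 5.81×10⁻³
  option G: M = 4.80×10⁻³
The maximum is for option Y.

option Y, M = 21.9×10⁻³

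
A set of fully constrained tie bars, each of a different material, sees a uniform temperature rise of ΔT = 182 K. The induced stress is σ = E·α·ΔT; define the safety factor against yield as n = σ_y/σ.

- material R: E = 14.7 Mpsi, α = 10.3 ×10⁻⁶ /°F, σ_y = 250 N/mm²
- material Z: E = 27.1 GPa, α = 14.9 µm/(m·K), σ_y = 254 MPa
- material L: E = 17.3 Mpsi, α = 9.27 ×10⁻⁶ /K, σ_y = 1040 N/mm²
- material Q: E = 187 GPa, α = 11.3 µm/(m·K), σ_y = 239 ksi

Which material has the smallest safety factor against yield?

In consistent units (E in GPa, α in ×10⁻⁶/K, σ_y in MPa):
  material R: E = 101.4, α = 18.5, σ_y = 250.0 → σ = 342 MPa, n = 0.731
  material Z: E = 27.10, α = 14.9, σ_y = 254.0 → σ = 73.5 MPa, n = 3.46
  material L: E = 119.3, α = 9.27, σ_y = 1040 → σ = 201 MPa, n = 5.17
  material Q: E = 187.0, α = 11.3, σ_y = 1648 → σ = 385 MPa, n = 4.28
Material R has the lowest safety factor, n = 0.731.

material R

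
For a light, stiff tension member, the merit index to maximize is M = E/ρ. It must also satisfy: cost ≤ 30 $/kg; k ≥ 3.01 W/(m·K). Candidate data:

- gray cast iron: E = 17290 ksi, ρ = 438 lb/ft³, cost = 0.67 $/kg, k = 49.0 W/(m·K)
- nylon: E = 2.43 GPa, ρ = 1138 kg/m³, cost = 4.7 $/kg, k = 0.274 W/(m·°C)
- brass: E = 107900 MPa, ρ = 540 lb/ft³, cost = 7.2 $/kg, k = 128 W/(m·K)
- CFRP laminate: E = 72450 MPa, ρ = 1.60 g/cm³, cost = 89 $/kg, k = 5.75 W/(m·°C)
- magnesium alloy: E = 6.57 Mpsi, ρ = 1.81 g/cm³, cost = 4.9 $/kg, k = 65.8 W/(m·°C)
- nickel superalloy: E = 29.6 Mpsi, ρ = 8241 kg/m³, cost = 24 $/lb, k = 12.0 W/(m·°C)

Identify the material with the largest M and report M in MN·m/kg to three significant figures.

magnesium alloy, M = 25.0 MN·m/kg

Screen on constraints: cost ≤ 30 $/kg; k ≥ 3.01 W/(m·K). Survivors: gray cast iron, brass, magnesium alloy.
Putting every candidate on a common basis:
  gray cast iron: E = 119.2 GPa, ρ = 7016 kg/m³
  brass: E = 107.9 GPa, ρ = 8650 kg/m³
  magnesium alloy: E = 45.30 GPa, ρ = 1810 kg/m³
  magnesium alloy: M = 25.0 MN·m/kg
  gray cast iron: M = 17.0 MN·m/kg
  brass: M = 12.5 MN·m/kg
Magnesium alloy has the largest M.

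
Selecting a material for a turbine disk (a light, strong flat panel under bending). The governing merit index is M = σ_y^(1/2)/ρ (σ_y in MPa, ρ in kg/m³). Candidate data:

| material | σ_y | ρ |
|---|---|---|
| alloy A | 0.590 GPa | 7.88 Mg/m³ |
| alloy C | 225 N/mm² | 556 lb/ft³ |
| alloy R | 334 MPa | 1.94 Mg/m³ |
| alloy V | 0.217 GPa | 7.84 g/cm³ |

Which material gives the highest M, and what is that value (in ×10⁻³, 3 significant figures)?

alloy R, M = 9.42×10⁻³

Normalizing units and computing the index:
  alloy A: σ_y = 590.0 MPa, ρ = 7880 kg/m³
  alloy C: σ_y = 225.0 MPa, ρ = 8906 kg/m³
  alloy R: σ_y = 334.0 MPa, ρ = 1940 kg/m³
  alloy V: σ_y = 217.0 MPa, ρ = 7840 kg/m³
  alloy R: M = 9.42×10⁻³
  alloy A: M = 3.08×10⁻³
  alloy V: M = 1.88×10⁻³
  alloy C: M = 1.68×10⁻³
Alloy R has the largest M.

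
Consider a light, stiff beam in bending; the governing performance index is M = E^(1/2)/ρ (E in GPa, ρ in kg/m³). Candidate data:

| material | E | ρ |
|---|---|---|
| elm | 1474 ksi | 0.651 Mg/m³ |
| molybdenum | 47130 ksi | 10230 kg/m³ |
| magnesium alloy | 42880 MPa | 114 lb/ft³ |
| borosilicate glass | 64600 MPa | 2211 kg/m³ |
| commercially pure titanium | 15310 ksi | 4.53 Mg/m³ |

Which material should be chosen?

Normalizing units and computing the index:
  elm: E = 10.16 GPa, ρ = 651.0 kg/m³
  molybdenum: E = 324.9 GPa, ρ = 10230 kg/m³
  magnesium alloy: E = 42.88 GPa, ρ = 1826 kg/m³
  borosilicate glass: E = 64.60 GPa, ρ = 2211 kg/m³
  commercially pure titanium: E = 105.6 GPa, ρ = 4530 kg/m³
  elm: M = 4.90×10⁻³
  borosilicate glass: M = 3.64×10⁻³
  magnesium alloy: M = 3.59×10⁻³
  commercially pure titanium: M = 2.27×10⁻³
  molybdenum: M = 1.76×10⁻³
Elm ranks first.

elm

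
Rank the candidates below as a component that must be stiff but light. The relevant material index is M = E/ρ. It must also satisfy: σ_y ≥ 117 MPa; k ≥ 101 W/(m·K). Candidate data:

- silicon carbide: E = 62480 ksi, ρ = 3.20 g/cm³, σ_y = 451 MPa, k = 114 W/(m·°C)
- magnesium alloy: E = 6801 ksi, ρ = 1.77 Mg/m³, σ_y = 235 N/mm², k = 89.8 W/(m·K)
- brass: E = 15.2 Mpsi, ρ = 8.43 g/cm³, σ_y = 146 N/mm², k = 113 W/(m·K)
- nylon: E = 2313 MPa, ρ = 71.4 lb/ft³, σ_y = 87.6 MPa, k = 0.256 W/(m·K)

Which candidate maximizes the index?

silicon carbide

Screen on constraints: σ_y ≥ 117 MPa; k ≥ 101 W/(m·K). Survivors: silicon carbide, brass.
Normalizing units and computing the index:
  silicon carbide: E = 430.8 GPa, ρ = 3200 kg/m³
  brass: E = 104.8 GPa, ρ = 8430 kg/m³
  silicon carbide: M = 135 MN·m/kg
  brass: M = 12.4 MN·m/kg
Silicon carbide ranks first.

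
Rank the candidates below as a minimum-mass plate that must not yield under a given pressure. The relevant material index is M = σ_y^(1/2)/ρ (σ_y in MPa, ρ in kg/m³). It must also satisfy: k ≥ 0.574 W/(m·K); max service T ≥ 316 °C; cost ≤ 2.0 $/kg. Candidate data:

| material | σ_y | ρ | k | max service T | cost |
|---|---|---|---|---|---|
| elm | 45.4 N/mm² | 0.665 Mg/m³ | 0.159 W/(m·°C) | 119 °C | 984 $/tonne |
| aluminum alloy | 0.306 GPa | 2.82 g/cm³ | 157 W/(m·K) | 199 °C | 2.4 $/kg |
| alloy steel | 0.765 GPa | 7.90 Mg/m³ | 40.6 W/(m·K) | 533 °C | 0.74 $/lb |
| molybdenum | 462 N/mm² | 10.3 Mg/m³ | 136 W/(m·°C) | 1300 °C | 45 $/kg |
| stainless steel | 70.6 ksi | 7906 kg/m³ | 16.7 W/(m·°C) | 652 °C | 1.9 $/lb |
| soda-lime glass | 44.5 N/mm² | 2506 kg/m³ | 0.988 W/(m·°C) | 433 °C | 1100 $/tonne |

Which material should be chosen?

Screen on constraints: k ≥ 0.574 W/(m·K); max service T ≥ 316 °C; cost ≤ 2.0 $/kg. Survivors: alloy steel, soda-lime glass.
In SI units:
  alloy steel: σ_y = 765.0 MPa, ρ = 7900 kg/m³
  soda-lime glass: σ_y = 44.50 MPa, ρ = 2506 kg/m³
  alloy steel: M = 3.50×10⁻³
  soda-lime glass: M = 2.66×10⁻³
Highest index: alloy steel.

alloy steel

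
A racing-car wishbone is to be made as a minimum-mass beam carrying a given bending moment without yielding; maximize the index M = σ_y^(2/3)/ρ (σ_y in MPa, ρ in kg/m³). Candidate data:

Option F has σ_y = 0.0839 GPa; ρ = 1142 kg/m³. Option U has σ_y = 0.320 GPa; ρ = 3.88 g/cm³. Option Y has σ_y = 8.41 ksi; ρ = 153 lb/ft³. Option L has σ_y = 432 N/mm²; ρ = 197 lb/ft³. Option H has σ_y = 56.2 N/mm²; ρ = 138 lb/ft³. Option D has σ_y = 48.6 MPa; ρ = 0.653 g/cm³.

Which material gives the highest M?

In SI units:
  option F: σ_y = 83.90 MPa, ρ = 1142 kg/m³
  option U: σ_y = 320.0 MPa, ρ = 3880 kg/m³
  option Y: σ_y = 57.98 MPa, ρ = 2451 kg/m³
  option L: σ_y = 432.0 MPa, ρ = 3156 kg/m³
  option H: σ_y = 56.20 MPa, ρ = 2211 kg/m³
  option D: σ_y = 48.60 MPa, ρ = 653.0 kg/m³
  option D: M = 20.4×10⁻³
  option L: M = 18.1×10⁻³
  option F: M = 16.8×10⁻³
  option U: M = 12.1×10⁻³
  option H: M = 6.64×10⁻³
  option Y: M = 6.11×10⁻³
Highest index: option D.

option D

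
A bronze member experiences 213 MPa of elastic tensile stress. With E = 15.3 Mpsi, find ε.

E = 15.3 Mpsi = 105.5 GPa = 105500 MPa.
ε = σ/E = 213 / 105500 = 2.02×10⁻³.

2.02×10⁻³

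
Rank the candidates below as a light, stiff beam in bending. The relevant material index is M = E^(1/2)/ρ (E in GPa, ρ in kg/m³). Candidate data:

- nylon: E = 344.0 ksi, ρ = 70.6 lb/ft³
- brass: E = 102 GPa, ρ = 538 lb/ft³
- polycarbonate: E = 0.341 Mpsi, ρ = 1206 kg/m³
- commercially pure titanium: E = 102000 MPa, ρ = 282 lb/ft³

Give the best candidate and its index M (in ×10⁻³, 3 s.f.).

commercially pure titanium, M = 2.24×10⁻³

In SI units:
  nylon: E = 2.372 GPa, ρ = 1131 kg/m³
  brass: E = 102.0 GPa, ρ = 8618 kg/m³
  polycarbonate: E = 2.351 GPa, ρ = 1206 kg/m³
  commercially pure titanium: E = 102.0 GPa, ρ = 4517 kg/m³
  commercially pure titanium: M = 2.24×10⁻³
  nylon: M = 1.36×10⁻³
  polycarbonate: M = 1.27×10⁻³
  brass: M = 1.17×10⁻³
Commercially pure titanium ranks first.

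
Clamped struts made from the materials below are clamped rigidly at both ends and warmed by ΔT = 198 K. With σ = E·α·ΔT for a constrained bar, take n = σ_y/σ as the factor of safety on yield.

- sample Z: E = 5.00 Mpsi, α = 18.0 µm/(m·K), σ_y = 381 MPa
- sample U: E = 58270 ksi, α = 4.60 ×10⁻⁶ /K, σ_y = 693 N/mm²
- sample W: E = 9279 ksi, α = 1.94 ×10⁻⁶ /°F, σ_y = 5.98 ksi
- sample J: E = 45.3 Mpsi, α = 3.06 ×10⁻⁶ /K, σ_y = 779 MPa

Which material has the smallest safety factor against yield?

sample W

Per material, after unit conversion:
  sample Z: E = 34.47, α = 18.0, σ_y = 381.0 → σ = 123 MPa, n = 3.10
  sample U: E = 401.8, α = 4.60, σ_y = 693.0 → σ = 366 MPa, n = 1.89
  sample W: E = 63.98, α = 3.49, σ_y = 41.23 → σ = 44.2 MPa, n = 0.932
  sample J: E = 312.3, α = 3.06, σ_y = 779.0 → σ = 189 MPa, n = 4.12
Sample W has the lowest safety factor, n = 0.932.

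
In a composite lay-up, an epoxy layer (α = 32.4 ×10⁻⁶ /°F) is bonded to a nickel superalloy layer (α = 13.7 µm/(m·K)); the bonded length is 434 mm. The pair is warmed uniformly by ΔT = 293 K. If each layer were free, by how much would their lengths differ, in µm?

5670 µm

epoxy: α = 32.4×10⁻⁶/°F × 9/5 = 58.3×10⁻⁶/K.
Δα = |58.3 − 13.7|×10⁻⁶/K = 44.6×10⁻⁶/K.
ΔL_mismatch = Δα·L·ΔT = 44.6×10⁻⁶ × 434.0 mm × 293.0 K = 5670 µm.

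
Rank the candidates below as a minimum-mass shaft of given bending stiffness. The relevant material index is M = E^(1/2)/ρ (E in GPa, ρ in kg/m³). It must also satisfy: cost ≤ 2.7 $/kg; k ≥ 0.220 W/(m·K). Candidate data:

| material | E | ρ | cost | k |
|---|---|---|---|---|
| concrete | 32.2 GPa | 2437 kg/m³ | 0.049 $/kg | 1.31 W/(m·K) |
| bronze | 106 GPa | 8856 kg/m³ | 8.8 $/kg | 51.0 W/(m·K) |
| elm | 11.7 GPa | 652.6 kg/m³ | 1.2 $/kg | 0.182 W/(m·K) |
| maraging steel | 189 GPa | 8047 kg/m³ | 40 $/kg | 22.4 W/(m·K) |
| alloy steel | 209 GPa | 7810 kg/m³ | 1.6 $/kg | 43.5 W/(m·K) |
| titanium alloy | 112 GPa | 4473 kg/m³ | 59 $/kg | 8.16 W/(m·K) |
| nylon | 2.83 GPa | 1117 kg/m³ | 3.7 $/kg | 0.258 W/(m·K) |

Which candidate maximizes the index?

Screen on constraints: cost ≤ 2.7 $/kg; k ≥ 0.220 W/(m·K). Survivors: concrete, alloy steel.
Computing M directly (units already consistent):
  concrete: M = 2.33×10⁻³
  alloy steel: M = 1.85×10⁻³
The maximum is for concrete.

concrete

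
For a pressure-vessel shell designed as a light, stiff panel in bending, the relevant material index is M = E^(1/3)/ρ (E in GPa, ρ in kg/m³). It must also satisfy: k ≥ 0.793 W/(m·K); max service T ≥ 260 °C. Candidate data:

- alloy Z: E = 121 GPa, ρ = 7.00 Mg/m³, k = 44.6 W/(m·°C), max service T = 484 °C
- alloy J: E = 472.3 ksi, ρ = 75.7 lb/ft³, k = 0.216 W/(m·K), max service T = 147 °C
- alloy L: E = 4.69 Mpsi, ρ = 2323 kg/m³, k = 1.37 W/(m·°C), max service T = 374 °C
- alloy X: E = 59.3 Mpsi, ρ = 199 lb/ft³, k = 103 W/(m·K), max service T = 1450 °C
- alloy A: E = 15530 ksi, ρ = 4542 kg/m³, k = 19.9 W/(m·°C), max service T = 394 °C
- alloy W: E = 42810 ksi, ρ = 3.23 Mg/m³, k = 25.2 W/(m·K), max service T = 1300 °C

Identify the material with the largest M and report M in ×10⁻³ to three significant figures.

alloy X, M = 2.33×10⁻³

Screen on constraints: k ≥ 0.793 W/(m·K); max service T ≥ 260 °C. Survivors: alloy Z, alloy L, alloy X, alloy A, alloy W.
Putting every candidate on a common basis:
  alloy Z: E = 121.0 GPa, ρ = 7000 kg/m³
  alloy L: E = 32.34 GPa, ρ = 2323 kg/m³
  alloy X: E = 408.9 GPa, ρ = 3188 kg/m³
  alloy A: E = 107.1 GPa, ρ = 4542 kg/m³
  alloy W: E = 295.2 GPa, ρ = 3230 kg/m³
  alloy X: M = 2.33×10⁻³
  alloy W: M = 2.06×10⁻³
  alloy L: M = 1.37×10⁻³
  alloy A: M = 1.05×10⁻³
  alloy Z: M = 0.707×10⁻³
Highest index: alloy X.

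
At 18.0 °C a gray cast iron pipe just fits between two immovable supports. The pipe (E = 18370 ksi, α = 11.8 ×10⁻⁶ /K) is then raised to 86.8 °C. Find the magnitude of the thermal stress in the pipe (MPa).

E = 18370 ksi = 126.7 GPa.
ΔT = 68.80 K. Constrained thermal stress σ = E·α·ΔT = 126.7×10³ MPa × 11.8×10⁻⁶ × 68.80 = 103 MPa (compressive).

103 MPa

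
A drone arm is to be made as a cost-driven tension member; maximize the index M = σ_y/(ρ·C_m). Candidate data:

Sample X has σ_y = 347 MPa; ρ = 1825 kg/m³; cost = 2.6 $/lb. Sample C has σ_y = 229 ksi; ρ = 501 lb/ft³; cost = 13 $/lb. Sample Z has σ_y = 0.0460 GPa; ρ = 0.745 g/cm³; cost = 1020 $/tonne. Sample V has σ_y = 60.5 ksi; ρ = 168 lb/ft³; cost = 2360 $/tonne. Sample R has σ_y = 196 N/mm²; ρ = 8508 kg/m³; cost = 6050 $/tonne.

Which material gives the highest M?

sample V

In SI units:
  sample X: σ_y = 347.0 MPa, ρ = 1825 kg/m³, cost = 5.732 $/kg
  sample C: σ_y = 1579 MPa, ρ = 8025 kg/m³, cost = 28.66 $/kg
  sample Z: σ_y = 46.00 MPa, ρ = 745.0 kg/m³, cost = 1.020 $/kg
  sample V: σ_y = 417.1 MPa, ρ = 2691 kg/m³, cost = 2.360 $/kg
  sample R: σ_y = 196.0 MPa, ρ = 8508 kg/m³, cost = 6.050 $/kg
  sample V: M = 65.7 kN·m per $
  sample Z: M = 60.5 kN·m per $
  sample X: M = 33.2 kN·m per $
  sample C: M = 6.86 kN·m per $
  sample R: M = 3.81 kN·m per $
Sample V has the largest M.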